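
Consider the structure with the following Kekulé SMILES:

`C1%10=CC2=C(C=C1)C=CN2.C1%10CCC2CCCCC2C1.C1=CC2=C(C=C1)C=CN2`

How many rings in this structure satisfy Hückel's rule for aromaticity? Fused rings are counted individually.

4

The SMILES encodes a six-membered carbon ring with three alternating C=C double bonds, fused to a five-membered ring containing one N–H nitrogen and two C=C double bonds; two fused six-membered saturated carbon rings; a six-membered carbon ring with three alternating C=C double bonds, fused to a five-membered ring containing one N–H nitrogen and two C=C double bonds.
The fused 6/5-membered bicyclic (with one N–H) is a single π system with 9 sp² atoms and 10 π electrons from ring double bonds plus a heteroatom lone pair. 10 = 4(2)+2, so the system is aromatic and both rings count as aromatic (indole).
The 6-membered ring has only sp³ atoms, so it is not fully conjugated — not aromatic (cyclohexane ring).
The second 6-membered ring has only sp³ atoms, so it is not fully conjugated — not aromatic (cyclohexane ring).
The fused 6/5-membered bicyclic (with one N–H) is a single π system with 9 sp² atoms and 10 π electrons from ring double bonds plus a heteroatom lone pair. 10 = 4(2)+2, so the system is aromatic and both rings count as aromatic (indole).
4 of the 6 rings are aromatic. Total: 4.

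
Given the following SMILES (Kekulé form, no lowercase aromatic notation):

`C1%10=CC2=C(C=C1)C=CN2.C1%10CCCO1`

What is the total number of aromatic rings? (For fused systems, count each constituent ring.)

The SMILES encodes a six-membered carbon ring with three alternating C=C double bonds, fused to a five-membered ring containing one N–H nitrogen and two C=C double bonds; a five-membered saturated ring of four carbons and one oxygen.
The fused 6/5-membered bicyclic (with one N–H) is a single π system with 9 sp² atoms and 10 π electrons from ring double bonds plus a heteroatom lone pair. 10 = 4(2)+2, so the system is aromatic and both rings count as aromatic (indole).
The 5-membered ring with one oxygen has only sp³ atoms, so it is not fully conjugated — not aromatic (tetrahydrofuran).
2 of the 3 rings are aromatic. Total: 2.

2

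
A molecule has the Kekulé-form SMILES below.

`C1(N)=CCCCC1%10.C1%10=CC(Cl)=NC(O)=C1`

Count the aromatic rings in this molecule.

1

The SMILES encodes a six-membered carbon ring with one C=C double bond; a six-membered ring of five carbons and one nitrogen with three alternating double bonds.
The 6-membered ring has four sp³ carbons, so it is not fully conjugated — not aromatic (cyclohexene).
The 6-membered ring with one nitrogen is planar and fully conjugated; 3 ring double bonds give 6 π electrons. 6 = 4(1)+2, so it is aromatic (pyridine).
1 of the 2 rings is aromatic. Total: 1.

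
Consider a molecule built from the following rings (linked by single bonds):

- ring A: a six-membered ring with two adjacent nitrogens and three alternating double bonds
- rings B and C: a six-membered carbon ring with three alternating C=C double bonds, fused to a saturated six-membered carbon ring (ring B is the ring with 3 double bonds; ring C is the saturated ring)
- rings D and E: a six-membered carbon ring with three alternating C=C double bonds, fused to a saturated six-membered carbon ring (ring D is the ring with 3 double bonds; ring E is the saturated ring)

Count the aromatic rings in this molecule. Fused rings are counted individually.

3

Ring A is fully conjugated (every ring atom contributes a p orbital); 3 ring double bonds give 6 π electrons. 6 = 4(1)+2, so ring A is aromatic (pyridazine).
Ring B is planar and fully conjugated; 3 ring double bonds give 6 π electrons. 6 = 4(1)+2, so ring B is aromatic (benzene ring).
Ring C has four sp³ carbons, so it is not fully conjugated — not aromatic (cyclohexane ring).
Ring D is fully conjugated (every ring atom contributes a p orbital); 3 ring double bonds give 6 π electrons. That satisfies 4n+2 with n=1, so ring D is aromatic (benzene ring).
Ring E has four sp³ carbons, so it is not fully conjugated — not aromatic (cyclohexane ring).
Aromatic: A, B, D. Total: 3.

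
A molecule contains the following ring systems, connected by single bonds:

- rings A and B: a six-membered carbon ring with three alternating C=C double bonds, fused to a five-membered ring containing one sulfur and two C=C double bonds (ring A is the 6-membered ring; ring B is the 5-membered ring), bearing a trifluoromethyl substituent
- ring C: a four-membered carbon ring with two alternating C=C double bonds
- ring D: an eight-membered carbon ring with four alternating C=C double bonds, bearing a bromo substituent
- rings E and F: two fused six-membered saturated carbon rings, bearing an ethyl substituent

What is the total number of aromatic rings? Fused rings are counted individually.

2

Rings A and B form a fused bicyclic system (with one sulfur) with 9 sp² atoms and 10 π electrons from ring double bonds plus a heteroatom lone pair. 10 = 4(2)+2, so the system is aromatic and both rings count as aromatic (benzothiophene).
Ring C has only sp² ring atoms; a planar conformation would have a fully conjugated π system of 4 electrons. But 4 = 4(1), which is 4n not 4n+2, so ring C is not aromatic (cyclobutadiene) — cyclobutadiene is antiaromatic and distorts to a rectangle.
Ring D has only sp² ring atoms; a planar conformation would have a fully conjugated π system of 8 electrons. But 8 = 4(2), which is 4n not 4n+2, so ring D is not aromatic (cyclooctatetraene) — cyclooctatetraene distorts into a non-planar tub to avoid antiaromaticity.
Ring E has only sp³ atoms, so it is not fully conjugated — not aromatic (cyclohexane ring).
Ring F has only sp³ atoms, so it is not fully conjugated — not aromatic (cyclohexane ring).
Aromatic: A, B. Total: 2.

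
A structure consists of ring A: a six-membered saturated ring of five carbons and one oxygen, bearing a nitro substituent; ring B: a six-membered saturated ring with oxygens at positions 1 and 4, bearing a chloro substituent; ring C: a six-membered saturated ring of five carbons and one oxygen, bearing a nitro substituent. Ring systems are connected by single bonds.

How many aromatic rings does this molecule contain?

0

Ring A has only sp³ atoms, so it is not fully conjugated — not aromatic (tetrahydropyran).
Ring B has only sp³ atoms, so it is not fully conjugated — not aromatic (1,4-dioxane).
Ring C has only sp³ atoms, so it is not fully conjugated — not aromatic (tetrahydropyran).
No ring is aromatic. Total: 0.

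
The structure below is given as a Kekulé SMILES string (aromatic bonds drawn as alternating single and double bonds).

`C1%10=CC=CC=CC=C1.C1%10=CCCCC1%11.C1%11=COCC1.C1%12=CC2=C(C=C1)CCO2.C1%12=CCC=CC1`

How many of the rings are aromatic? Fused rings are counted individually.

The SMILES encodes an eight-membered carbon ring with four alternating C=C double bonds; a six-membered carbon ring with one C=C double bond; a five-membered ring of four carbons and one oxygen, with one C=C double bond and two sp³ carbons; a six-membered carbon ring with three alternating C=C double bonds, fused to a five-membered ring containing one oxygen and two sp³ carbons; a six-membered carbon ring with two isolated C=C double bonds and two sp³ carbons.
The 8-membered ring has only sp² ring atoms; a planar conformation would have a fully conjugated π system of 8 electrons. But 8 = 4(2), which is 4n not 4n+2, so it is not aromatic (cyclooctatetraene) — cyclooctatetraene distorts into a non-planar tub to avoid antiaromaticity.
The 6-membered ring has four sp³ carbons, so it is not fully conjugated — not aromatic (cyclohexene).
The 5-membered ring with one oxygen has two sp³ carbons, so it is not fully conjugated — not aromatic (2,3-dihydrofuran).
The second 6-membered ring is fully conjugated (every ring atom contributes a p orbital); 3 ring double bonds give 6 π electrons. Since 6 = 4n+2 (n=1), it is aromatic (benzene ring).
The second 5-membered ring with one oxygen has two sp³ carbons, so it is not fully conjugated — not aromatic (oxolane ring).
The third 6-membered ring has two sp³ carbons, so it is not fully conjugated — not aromatic (1,4-cyclohexadiene).
1 of the 6 rings is aromatic. Total: 1.

1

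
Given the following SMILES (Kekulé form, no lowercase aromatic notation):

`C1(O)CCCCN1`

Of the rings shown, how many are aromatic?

0

The SMILES encodes a six-membered saturated ring of five carbons and one N–H nitrogen.
The 6-membered ring with one N–H has only sp³ atoms, so it is not fully conjugated — not aromatic (piperidine).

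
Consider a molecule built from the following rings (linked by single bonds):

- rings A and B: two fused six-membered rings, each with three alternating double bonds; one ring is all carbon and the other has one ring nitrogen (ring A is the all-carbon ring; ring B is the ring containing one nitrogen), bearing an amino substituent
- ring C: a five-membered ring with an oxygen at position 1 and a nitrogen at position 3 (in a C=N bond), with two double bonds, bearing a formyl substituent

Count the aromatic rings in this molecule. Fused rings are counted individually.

3

Rings A and B form a fused bicyclic system (with one nitrogen) with 10 sp² atoms and 10 π electrons from ring double bonds. 10 = 4(2)+2, so the system is aromatic and both rings count as aromatic (quinoline).
Ring C is fully conjugated (every ring atom contributes a p orbital); 2 ring double bonds (4 π electrons) plus a heteroatom lone pair (2) give 6 π electrons. Since 6 = 4n+2 (n=1), ring C is aromatic (oxazole).
Aromatic: A, B, C. Total: 3.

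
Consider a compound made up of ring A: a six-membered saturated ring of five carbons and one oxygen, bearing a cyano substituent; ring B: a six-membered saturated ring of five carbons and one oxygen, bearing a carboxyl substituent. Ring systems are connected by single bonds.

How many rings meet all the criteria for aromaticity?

Ring A has only sp³ atoms, so it is not fully conjugated — not aromatic (tetrahydropyran).
Ring B has only sp³ atoms, so it is not fully conjugated — not aromatic (tetrahydropyran).
No ring is aromatic. Total: 0.

0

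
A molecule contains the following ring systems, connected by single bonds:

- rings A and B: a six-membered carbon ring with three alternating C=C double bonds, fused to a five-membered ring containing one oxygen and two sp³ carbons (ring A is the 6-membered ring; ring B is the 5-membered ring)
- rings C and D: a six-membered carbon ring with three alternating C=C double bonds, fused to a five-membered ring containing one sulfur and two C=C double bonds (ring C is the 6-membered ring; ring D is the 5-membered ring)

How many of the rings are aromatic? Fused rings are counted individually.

3

Ring A is fully conjugated (every ring atom contributes a p orbital); 3 ring double bonds give 6 π electrons. 6 = 4(1)+2, so ring A is aromatic (benzene ring).
Ring B has two sp³ carbons, so it is not fully conjugated — not aromatic (oxolane ring).
Rings C and D form a fused bicyclic system (with one sulfur) with 9 sp² atoms and 10 π electrons from ring double bonds plus a heteroatom lone pair. 10 = 4(2)+2, so the system is aromatic and both rings count as aromatic (benzothiophene).
Aromatic: A, C, D. Total: 3.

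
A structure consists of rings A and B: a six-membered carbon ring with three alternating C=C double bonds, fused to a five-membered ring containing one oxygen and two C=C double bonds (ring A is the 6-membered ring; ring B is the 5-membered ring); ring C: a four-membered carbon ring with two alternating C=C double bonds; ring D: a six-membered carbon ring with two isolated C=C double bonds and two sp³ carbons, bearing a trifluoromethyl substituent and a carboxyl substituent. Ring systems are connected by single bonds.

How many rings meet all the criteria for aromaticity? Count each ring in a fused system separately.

Rings A and B form a fused bicyclic system (with one oxygen) with 9 sp² atoms and 10 π electrons from ring double bonds plus a heteroatom lone pair. 10 = 4(2)+2, so the system is aromatic and both rings count as aromatic (benzofuran).
Ring C has only sp² ring atoms; a planar conformation would have a fully conjugated π system of 4 electrons. But 4 = 4(1), which is 4n not 4n+2, so ring C is not aromatic (cyclobutadiene) — cyclobutadiene is antiaromatic and distorts to a rectangle.
Ring D has two sp³ carbons, so it is not fully conjugated — not aromatic (1,4-cyclohexadiene).
Aromatic: A, B. Total: 2.

2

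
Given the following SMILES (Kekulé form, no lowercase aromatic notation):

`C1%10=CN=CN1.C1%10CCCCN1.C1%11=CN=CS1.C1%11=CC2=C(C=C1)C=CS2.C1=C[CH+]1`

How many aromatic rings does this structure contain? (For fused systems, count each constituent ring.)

The SMILES encodes a five-membered ring with nitrogens at positions 1 and 3 (one bearing H, one in a C=N bond) and two double bonds; a six-membered saturated ring of five carbons and one N–H nitrogen; a five-membered ring with a sulfur at position 1 and a nitrogen at position 3 (in a C=N bond), with two double bonds; a six-membered carbon ring with three alternating C=C double bonds, fused to a five-membered ring containing one sulfur and two C=C double bonds; a three-membered all-carbon ring bearing a positive charge on one carbon, with one C=C double bond.
The 5-membered ring with two nitrogens (one N–H, one =N–) has a continuous p-orbital overlap around the ring; 2 ring double bonds (4 π electrons) plus a heteroatom lone pair (2) give 6 π electrons. 6 = 4(1)+2, so it is aromatic (imidazole).
The 6-membered ring with one N–H has only sp³ atoms, so it is not fully conjugated — not aromatic (piperidine).
The 5-membered ring with one sulfur and one =N– is planar and fully conjugated; 2 ring double bonds (4 π electrons) plus a heteroatom lone pair (2) give 6 π electrons. 6 = 4(1)+2, so it is aromatic (thiazole).
The fused 6/5-membered bicyclic (with one sulfur) is a single π system with 9 sp² atoms and 10 π electrons from ring double bonds plus a heteroatom lone pair. 10 = 4(2)+2, so the system is aromatic and both rings count as aromatic (benzothiophene).
The 3-membered ring is planar and fully conjugated; 1 ring double bond (2 π electrons) plus the carbocation's empty p orbital (0, but keeps the ring conjugated) give 2 π electrons. 2 = 4(0)+2, so it is aromatic (cyclopropenyl cation).
5 of the 6 rings are aromatic. Total: 5.

5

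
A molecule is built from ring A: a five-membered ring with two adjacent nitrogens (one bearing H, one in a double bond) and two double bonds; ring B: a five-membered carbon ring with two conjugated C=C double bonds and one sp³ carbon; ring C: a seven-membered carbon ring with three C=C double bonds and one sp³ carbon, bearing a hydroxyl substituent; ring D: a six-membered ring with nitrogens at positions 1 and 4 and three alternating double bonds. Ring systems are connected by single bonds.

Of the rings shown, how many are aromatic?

2

Ring A has a continuous p-orbital overlap around the ring; 2 ring double bonds (4 π electrons) plus a heteroatom lone pair (2) give 6 π electrons. 6 = 4(1)+2, so ring A is aromatic (pyrazole).
Ring B has one sp³ carbon, so it is not fully conjugated — not aromatic (cyclopentadiene).
Ring C has one sp³ carbon, so it is not fully conjugated — not aromatic (cycloheptatriene).
Ring D is planar and fully conjugated; 3 ring double bonds give 6 π electrons. Since 6 = 4n+2 (n=1), ring D is aromatic (pyrazine).
Aromatic: A, D. Total: 2.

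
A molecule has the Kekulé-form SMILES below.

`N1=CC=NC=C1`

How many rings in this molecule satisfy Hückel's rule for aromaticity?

1

The SMILES encodes a six-membered ring with nitrogens at positions 1 and 4 and three alternating double bonds.
The 6-membered ring with two nitrogens (1,4) has a continuous p-orbital overlap around the ring; 3 ring double bonds give 6 π electrons. Since 6 = 4n+2 (n=1), it is aromatic (pyrazine).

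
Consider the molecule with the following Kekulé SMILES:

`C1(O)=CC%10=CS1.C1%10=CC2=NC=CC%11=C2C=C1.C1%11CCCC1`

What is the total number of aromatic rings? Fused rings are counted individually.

The SMILES encodes a five-membered ring of four carbons and one sulfur, with two C=C double bonds; two fused six-membered rings, each with three alternating double bonds; one ring is all carbon and the other has one ring nitrogen; a five-membered saturated carbon ring.
The 5-membered ring with one sulfur has a continuous p-orbital overlap around the ring; 2 ring double bonds (4 π electrons) plus a heteroatom lone pair (2) give 6 π electrons. That satisfies 4n+2 with n=1, so it is aromatic (thiophene).
The fused 6/6-membered bicyclic (with one nitrogen) is a single π system with 10 sp² atoms and 10 π electrons from ring double bonds. 10 = 4(2)+2, so the system is aromatic and both rings count as aromatic (quinoline).
The 5-membered ring has only sp³ atoms, so it is not fully conjugated — not aromatic (cyclopentane).
3 of the 4 rings are aromatic. Total: 3.

3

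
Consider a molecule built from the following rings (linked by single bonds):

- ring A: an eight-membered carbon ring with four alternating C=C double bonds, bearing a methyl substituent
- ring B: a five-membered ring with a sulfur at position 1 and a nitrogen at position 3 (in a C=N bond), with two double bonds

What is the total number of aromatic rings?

1

Ring A has only sp² ring atoms; a planar conformation would have a fully conjugated π system of 8 electrons. But 8 = 4(2), which is 4n not 4n+2, so ring A is not aromatic (cyclooctatetraene) — cyclooctatetraene distorts into a non-planar tub to avoid antiaromaticity.
Ring B has a continuous p-orbital overlap around the ring; 2 ring double bonds (4 π electrons) plus a heteroatom lone pair (2) give 6 π electrons. Since 6 = 4n+2 (n=1), ring B is aromatic (thiazole).
Aromatic: B. Total: 1.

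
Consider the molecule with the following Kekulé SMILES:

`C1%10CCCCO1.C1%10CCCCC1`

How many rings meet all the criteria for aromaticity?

0

The SMILES encodes a six-membered saturated ring of five carbons and one oxygen; a six-membered saturated carbon ring.
The 6-membered ring with one oxygen has only sp³ atoms, so it is not fully conjugated — not aromatic (tetrahydropyran).
The 6-membered ring has only sp³ atoms, so it is not fully conjugated — not aromatic (cyclohexane).
None of the rings are aromatic. Total: 0.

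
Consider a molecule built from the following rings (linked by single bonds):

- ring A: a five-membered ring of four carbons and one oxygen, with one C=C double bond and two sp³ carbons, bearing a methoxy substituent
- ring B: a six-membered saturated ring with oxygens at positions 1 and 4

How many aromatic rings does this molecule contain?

Ring A has two sp³ carbons, so it is not fully conjugated — not aromatic (2,3-dihydrofuran).
Ring B has only sp³ atoms, so it is not fully conjugated — not aromatic (1,4-dioxane).
No ring is aromatic. Total: 0.

0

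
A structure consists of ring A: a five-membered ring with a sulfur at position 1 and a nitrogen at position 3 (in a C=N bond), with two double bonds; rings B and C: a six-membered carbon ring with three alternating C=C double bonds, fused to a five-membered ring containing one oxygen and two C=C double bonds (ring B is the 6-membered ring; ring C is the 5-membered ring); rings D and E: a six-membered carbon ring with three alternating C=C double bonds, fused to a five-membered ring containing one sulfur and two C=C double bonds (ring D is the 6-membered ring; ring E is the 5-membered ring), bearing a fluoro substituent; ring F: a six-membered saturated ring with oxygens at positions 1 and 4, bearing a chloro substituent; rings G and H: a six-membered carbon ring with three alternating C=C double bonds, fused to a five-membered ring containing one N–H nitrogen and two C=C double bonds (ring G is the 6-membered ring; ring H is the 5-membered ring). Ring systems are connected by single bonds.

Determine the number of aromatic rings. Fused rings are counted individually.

Ring A is planar and fully conjugated; 2 ring double bonds (4 π electrons) plus a heteroatom lone pair (2) give 6 π electrons. Since 6 = 4n+2 (n=1), ring A is aromatic (thiazole).
Rings B and C form a fused bicyclic system (with one oxygen) with 9 sp² atoms and 10 π electrons from ring double bonds plus a heteroatom lone pair. 10 = 4(2)+2, so the system is aromatic and both rings count as aromatic (benzofuran).
Rings D and E form a fused bicyclic system (with one sulfur) with 9 sp² atoms and 10 π electrons from ring double bonds plus a heteroatom lone pair. 10 = 4(2)+2, so the system is aromatic and both rings count as aromatic (benzothiophene).
Ring F has only sp³ atoms, so it is not fully conjugated — not aromatic (1,4-dioxane).
Rings G and H form a fused bicyclic system (with one N–H) with 9 sp² atoms and 10 π electrons from ring double bonds plus a heteroatom lone pair. 10 = 4(2)+2, so the system is aromatic and both rings count as aromatic (indole).
Aromatic: A, B, C, D, E, G, H. Total: 7.

7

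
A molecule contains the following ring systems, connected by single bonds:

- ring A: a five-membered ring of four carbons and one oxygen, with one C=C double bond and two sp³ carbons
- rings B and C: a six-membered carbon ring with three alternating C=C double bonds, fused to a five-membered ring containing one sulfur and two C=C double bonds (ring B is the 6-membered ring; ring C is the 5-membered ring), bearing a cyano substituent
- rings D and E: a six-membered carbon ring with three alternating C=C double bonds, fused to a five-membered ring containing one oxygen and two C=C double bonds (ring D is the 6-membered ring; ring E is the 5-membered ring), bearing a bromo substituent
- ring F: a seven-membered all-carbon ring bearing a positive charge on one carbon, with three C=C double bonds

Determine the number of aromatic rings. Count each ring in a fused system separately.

Ring A has two sp³ carbons, so it is not fully conjugated — not aromatic (2,3-dihydrofuran).
Rings B and C form a fused bicyclic system (with one sulfur) with 9 sp² atoms and 10 π electrons from ring double bonds plus a heteroatom lone pair. 10 = 4(2)+2, so the system is aromatic and both rings count as aromatic (benzothiophene).
Rings D and E form a fused bicyclic system (with one oxygen) with 9 sp² atoms and 10 π electrons from ring double bonds plus a heteroatom lone pair. 10 = 4(2)+2, so the system is aromatic and both rings count as aromatic (benzofuran).
Ring F is fully conjugated (every ring atom contributes a p orbital); 3 ring double bonds (6 π electrons) plus the carbocation's empty p orbital (0, but keeps the ring conjugated) give 6 π electrons. That satisfies 4n+2 with n=1, so ring F is aromatic (tropylium cation).
Aromatic: B, C, D, E, F. Total: 5.

5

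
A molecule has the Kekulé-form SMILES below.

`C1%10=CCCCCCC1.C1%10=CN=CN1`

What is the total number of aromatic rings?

The SMILES encodes an eight-membered carbon ring with one C=C double bond; a five-membered ring with nitrogens at positions 1 and 3 (one bearing H, one in a C=N bond) and two double bonds.
The 8-membered ring has six sp³ carbons, so it is not fully conjugated — not aromatic (cyclooctene).
The 5-membered ring with two nitrogens (one N–H, one =N–) is fully conjugated (every ring atom contributes a p orbital); 2 ring double bonds (4 π electrons) plus a heteroatom lone pair (2) give 6 π electrons. Since 6 = 4n+2 (n=1), it is aromatic (imidazole).
1 of the 2 rings is aromatic. Total: 1.

1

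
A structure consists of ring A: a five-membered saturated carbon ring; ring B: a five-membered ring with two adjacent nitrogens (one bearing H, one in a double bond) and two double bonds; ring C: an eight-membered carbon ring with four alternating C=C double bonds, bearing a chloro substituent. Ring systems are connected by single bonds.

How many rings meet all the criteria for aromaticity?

Ring A has only sp³ atoms, so it is not fully conjugated — not aromatic (cyclopentane).
Ring B has a continuous p-orbital overlap around the ring; 2 ring double bonds (4 π electrons) plus a heteroatom lone pair (2) give 6 π electrons. Since 6 = 4n+2 (n=1), ring B is aromatic (pyrazole).
Ring C has only sp² ring atoms; a planar conformation would have a fully conjugated π system of 8 electrons. But 8 = 4(2), which is 4n not 4n+2, so ring C is not aromatic (cyclooctatetraene) — cyclooctatetraene distorts into a non-planar tub to avoid antiaromaticity.
Aromatic: B. Total: 1.

1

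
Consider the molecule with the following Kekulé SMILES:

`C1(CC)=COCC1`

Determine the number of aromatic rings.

The SMILES encodes a five-membered ring of four carbons and one oxygen, with one C=C double bond and two sp³ carbons.
The 5-membered ring with one oxygen has two sp³ carbons, so it is not fully conjugated — not aromatic (2,3-dihydrofuran).

0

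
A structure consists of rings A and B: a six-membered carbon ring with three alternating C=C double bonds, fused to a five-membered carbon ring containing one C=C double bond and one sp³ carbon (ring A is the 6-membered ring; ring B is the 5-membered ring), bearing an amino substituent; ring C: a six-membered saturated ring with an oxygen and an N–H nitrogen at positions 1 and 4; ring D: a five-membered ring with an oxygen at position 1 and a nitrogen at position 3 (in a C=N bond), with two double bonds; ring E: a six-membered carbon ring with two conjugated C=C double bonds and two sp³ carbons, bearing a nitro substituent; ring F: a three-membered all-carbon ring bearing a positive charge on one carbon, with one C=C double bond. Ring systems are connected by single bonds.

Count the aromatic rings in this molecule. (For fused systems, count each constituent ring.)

Ring A is fully conjugated (every ring atom contributes a p orbital); 3 ring double bonds give 6 π electrons. That satisfies 4n+2 with n=1, so ring A is aromatic (benzene ring).
Ring B has one sp³ carbon, so it is not fully conjugated — not aromatic (cyclopentene ring).
Ring C has only sp³ atoms, so it is not fully conjugated — not aromatic (morpholine).
Ring D is planar and fully conjugated; 2 ring double bonds (4 π electrons) plus a heteroatom lone pair (2) give 6 π electrons. That satisfies 4n+2 with n=1, so ring D is aromatic (oxazole).
Ring E has two sp³ carbons, so it is not fully conjugated — not aromatic (1,3-cyclohexadiene).
Ring F is fully conjugated (every ring atom contributes a p orbital); 1 ring double bond (2 π electrons) plus the carbocation's empty p orbital (0, but keeps the ring conjugated) give 2 π electrons. That satisfies 4n+2 with n=0, so ring F is aromatic (cyclopropenyl cation).
Aromatic: A, D, F. Total: 3.

3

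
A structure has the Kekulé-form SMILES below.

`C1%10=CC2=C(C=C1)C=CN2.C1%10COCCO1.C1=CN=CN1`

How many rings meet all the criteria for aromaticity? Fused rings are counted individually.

3

The SMILES encodes a six-membered carbon ring with three alternating C=C double bonds, fused to a five-membered ring containing one N–H nitrogen and two C=C double bonds; a six-membered saturated ring with oxygens at positions 1 and 4; a five-membered ring with nitrogens at positions 1 and 3 (one bearing H, one in a C=N bond) and two double bonds.
The fused 6/5-membered bicyclic (with one N–H) is a single π system with 9 sp² atoms and 10 π electrons from ring double bonds plus a heteroatom lone pair. 10 = 4(2)+2, so the system is aromatic and both rings count as aromatic (indole).
The 6-membered ring with two oxygens (1,4) has only sp³ atoms, so it is not fully conjugated — not aromatic (1,4-dioxane).
The 5-membered ring with two nitrogens (one N–H, one =N–) has a continuous p-orbital overlap around the ring; 2 ring double bonds (4 π electrons) plus a heteroatom lone pair (2) give 6 π electrons. Since 6 = 4n+2 (n=1), it is aromatic (imidazole).
3 of the 4 rings are aromatic. Total: 3.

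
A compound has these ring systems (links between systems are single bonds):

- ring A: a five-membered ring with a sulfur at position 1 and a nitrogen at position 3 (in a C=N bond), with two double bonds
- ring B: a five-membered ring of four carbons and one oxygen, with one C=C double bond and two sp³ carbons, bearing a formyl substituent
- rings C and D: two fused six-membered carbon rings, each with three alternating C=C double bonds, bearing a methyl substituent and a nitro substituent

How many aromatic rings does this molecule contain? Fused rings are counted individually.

Ring A is planar and fully conjugated; 2 ring double bonds (4 π electrons) plus a heteroatom lone pair (2) give 6 π electrons. 6 = 4(1)+2, so ring A is aromatic (thiazole).
Ring B has two sp³ carbons, so it is not fully conjugated — not aromatic (2,3-dihydrofuran).
Rings C and D form a fused bicyclic system with 10 sp² atoms and 10 π electrons from ring double bonds. 10 = 4(2)+2, so the system is aromatic and both rings count as aromatic (naphthalene).
Aromatic: A, C, D. Total: 3.

3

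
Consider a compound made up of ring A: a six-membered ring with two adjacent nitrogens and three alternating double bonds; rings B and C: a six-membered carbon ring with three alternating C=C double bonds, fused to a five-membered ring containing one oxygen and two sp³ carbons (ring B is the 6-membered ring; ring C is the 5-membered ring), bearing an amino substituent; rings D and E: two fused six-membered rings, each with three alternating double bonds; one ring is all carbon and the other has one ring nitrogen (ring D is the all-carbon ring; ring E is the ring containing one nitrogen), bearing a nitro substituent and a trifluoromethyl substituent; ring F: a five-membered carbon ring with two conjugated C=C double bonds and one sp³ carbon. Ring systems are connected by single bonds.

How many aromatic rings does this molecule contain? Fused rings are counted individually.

Ring A is planar and fully conjugated; 3 ring double bonds give 6 π electrons. That satisfies 4n+2 with n=1, so ring A is aromatic (pyridazine).
Ring B is planar and fully conjugated; 3 ring double bonds give 6 π electrons. 6 = 4(1)+2, so ring B is aromatic (benzene ring).
Ring C has two sp³ carbons, so it is not fully conjugated — not aromatic (oxolane ring).
Rings D and E form a fused bicyclic system (with one nitrogen) with 10 sp² atoms and 10 π electrons from ring double bonds. 10 = 4(2)+2, so the system is aromatic and both rings count as aromatic (quinoline).
Ring F has one sp³ carbon, so it is not fully conjugated — not aromatic (cyclopentadiene).
Aromatic: A, B, D, E. Total: 4.

4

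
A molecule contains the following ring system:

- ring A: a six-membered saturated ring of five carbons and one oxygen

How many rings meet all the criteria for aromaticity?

0

Ring A has only sp³ atoms, so it is not fully conjugated — not aromatic (tetrahydropyran).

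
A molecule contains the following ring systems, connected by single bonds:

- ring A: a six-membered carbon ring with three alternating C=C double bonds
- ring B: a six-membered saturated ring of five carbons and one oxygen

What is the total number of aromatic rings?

1

Ring A is planar and fully conjugated; 3 ring double bonds give 6 π electrons. 6 = 4(1)+2, so ring A is aromatic (benzene).
Ring B has only sp³ atoms, so it is not fully conjugated — not aromatic (tetrahydropyran).
Aromatic: A. Total: 1.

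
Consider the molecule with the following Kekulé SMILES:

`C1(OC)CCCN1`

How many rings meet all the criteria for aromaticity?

0

The SMILES encodes a five-membered saturated ring of four carbons and one N–H nitrogen.
The 5-membered ring with one N–H has only sp³ atoms, so it is not fully conjugated — not aromatic (pyrrolidine).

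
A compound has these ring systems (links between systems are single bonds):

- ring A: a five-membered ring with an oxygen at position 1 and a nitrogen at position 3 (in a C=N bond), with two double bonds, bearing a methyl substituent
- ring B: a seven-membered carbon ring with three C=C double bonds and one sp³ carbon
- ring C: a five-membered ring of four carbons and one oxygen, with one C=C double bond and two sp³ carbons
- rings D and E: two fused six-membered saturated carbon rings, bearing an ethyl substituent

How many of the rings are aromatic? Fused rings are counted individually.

Ring A is planar and fully conjugated; 2 ring double bonds (4 π electrons) plus a heteroatom lone pair (2) give 6 π electrons. 6 = 4(1)+2, so ring A is aromatic (oxazole).
Ring B has one sp³ carbon, so it is not fully conjugated — not aromatic (cycloheptatriene).
Ring C has two sp³ carbons, so it is not fully conjugated — not aromatic (2,3-dihydrofuran).
Ring D has only sp³ atoms, so it is not fully conjugated — not aromatic (cyclohexane ring).
Ring E has only sp³ atoms, so it is not fully conjugated — not aromatic (cyclohexane ring).
Aromatic: A. Total: 1.

1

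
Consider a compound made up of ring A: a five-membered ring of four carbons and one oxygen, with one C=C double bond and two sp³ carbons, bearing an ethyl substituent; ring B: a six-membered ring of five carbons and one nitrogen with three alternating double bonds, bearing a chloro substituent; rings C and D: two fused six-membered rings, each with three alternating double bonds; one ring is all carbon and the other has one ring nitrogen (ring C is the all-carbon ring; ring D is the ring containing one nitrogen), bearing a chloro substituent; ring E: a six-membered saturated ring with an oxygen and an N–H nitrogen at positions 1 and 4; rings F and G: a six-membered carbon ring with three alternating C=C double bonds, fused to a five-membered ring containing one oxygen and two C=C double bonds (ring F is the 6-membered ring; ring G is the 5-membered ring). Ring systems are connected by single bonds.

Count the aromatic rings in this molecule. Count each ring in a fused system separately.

Ring A has two sp³ carbons, so it is not fully conjugated — not aromatic (2,3-dihydrofuran).
Ring B has a continuous p-orbital overlap around the ring; 3 ring double bonds give 6 π electrons. Since 6 = 4n+2 (n=1), ring B is aromatic (pyridine).
Rings C and D form a fused bicyclic system (with one nitrogen) with 10 sp² atoms and 10 π electrons from ring double bonds. 10 = 4(2)+2, so the system is aromatic and both rings count as aromatic (quinoline).
Ring E has only sp³ atoms, so it is not fully conjugated — not aromatic (morpholine).
Rings F and G form a fused bicyclic system (with one oxygen) with 9 sp² atoms and 10 π electrons from ring double bonds plus a heteroatom lone pair. 10 = 4(2)+2, so the system is aromatic and both rings count as aromatic (benzofuran).
Aromatic: B, C, D, F, G. Total: 5.

5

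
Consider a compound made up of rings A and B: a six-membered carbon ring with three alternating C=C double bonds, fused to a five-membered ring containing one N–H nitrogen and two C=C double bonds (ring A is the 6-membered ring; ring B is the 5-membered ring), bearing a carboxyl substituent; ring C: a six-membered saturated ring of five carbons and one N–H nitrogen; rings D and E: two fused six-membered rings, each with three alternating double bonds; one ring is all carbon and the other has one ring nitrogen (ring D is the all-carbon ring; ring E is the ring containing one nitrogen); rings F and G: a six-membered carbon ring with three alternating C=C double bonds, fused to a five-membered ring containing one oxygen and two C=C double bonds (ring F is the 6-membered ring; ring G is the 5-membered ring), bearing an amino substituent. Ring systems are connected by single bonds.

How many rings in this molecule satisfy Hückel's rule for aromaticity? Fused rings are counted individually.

6

Rings A and B form a fused bicyclic system (with one N–H) with 9 sp² atoms and 10 π electrons from ring double bonds plus a heteroatom lone pair. 10 = 4(2)+2, so the system is aromatic and both rings count as aromatic (indole).
Ring C has only sp³ atoms, so it is not fully conjugated — not aromatic (piperidine).
Rings D and E form a fused bicyclic system (with one nitrogen) with 10 sp² atoms and 10 π electrons from ring double bonds. 10 = 4(2)+2, so the system is aromatic and both rings count as aromatic (quinoline).
Rings F and G form a fused bicyclic system (with one oxygen) with 9 sp² atoms and 10 π electrons from ring double bonds plus a heteroatom lone pair. 10 = 4(2)+2, so the system is aromatic and both rings count as aromatic (benzofuran).
Aromatic: A, B, D, E, F, G. Total: 6.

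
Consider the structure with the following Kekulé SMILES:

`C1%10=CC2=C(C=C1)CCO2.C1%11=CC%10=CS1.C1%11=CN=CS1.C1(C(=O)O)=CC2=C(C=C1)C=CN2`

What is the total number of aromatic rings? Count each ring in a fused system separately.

The SMILES encodes a six-membered carbon ring with three alternating C=C double bonds, fused to a five-membered ring containing one oxygen and two sp³ carbons; a five-membered ring of four carbons and one sulfur, with two C=C double bonds; a five-membered ring with a sulfur at position 1 and a nitrogen at position 3 (in a C=N bond), with two double bonds; a six-membered carbon ring with three alternating C=C double bonds, fused to a five-membered ring containing one N–H nitrogen and two C=C double bonds.
The 6-membered ring is planar and fully conjugated; 3 ring double bonds give 6 π electrons. Since 6 = 4n+2 (n=1), it is aromatic (benzene ring).
The 5-membered ring with one oxygen has two sp³ carbons, so it is not fully conjugated — not aromatic (oxolane ring).
The 5-membered ring with one sulfur is planar and fully conjugated; 2 ring double bonds (4 π electrons) plus a heteroatom lone pair (2) give 6 π electrons. 6 = 4(1)+2, so it is aromatic (thiophene).
The 5-membered ring with one sulfur and one =N– has a continuous p-orbital overlap around the ring; 2 ring double bonds (4 π electrons) plus a heteroatom lone pair (2) give 6 π electrons. Since 6 = 4n+2 (n=1), it is aromatic (thiazole).
The fused 6/5-membered bicyclic (with one N–H) is a single π system with 9 sp² atoms and 10 π electrons from ring double bonds plus a heteroatom lone pair. 10 = 4(2)+2, so the system is aromatic and both rings count as aromatic (indole).
5 of the 6 rings are aromatic. Total: 5.

5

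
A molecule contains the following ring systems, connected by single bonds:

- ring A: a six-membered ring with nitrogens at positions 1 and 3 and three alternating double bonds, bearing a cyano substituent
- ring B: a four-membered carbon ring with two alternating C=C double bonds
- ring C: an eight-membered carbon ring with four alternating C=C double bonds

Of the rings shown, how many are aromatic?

Ring A is fully conjugated (every ring atom contributes a p orbital); 3 ring double bonds give 6 π electrons. 6 = 4(1)+2, so ring A is aromatic (pyrimidine).
Ring B has only sp² ring atoms; a planar conformation would have a fully conjugated π system of 4 electrons. But 4 = 4(1), which is 4n not 4n+2, so ring B is not aromatic (cyclobutadiene) — cyclobutadiene is antiaromatic and distorts to a rectangle.
Ring C has only sp² ring atoms; a planar conformation would have a fully conjugated π system of 8 electrons. But 8 = 4(2), which is 4n not 4n+2, so ring C is not aromatic (cyclooctatetraene) — cyclooctatetraene distorts into a non-planar tub to avoid antiaromaticity.
Aromatic: A. Total: 1.

1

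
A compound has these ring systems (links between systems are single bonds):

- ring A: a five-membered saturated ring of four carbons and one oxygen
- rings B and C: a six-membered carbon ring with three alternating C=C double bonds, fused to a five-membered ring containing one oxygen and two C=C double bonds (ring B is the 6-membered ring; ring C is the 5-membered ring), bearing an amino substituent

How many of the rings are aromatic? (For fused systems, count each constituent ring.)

2

Ring A has only sp³ atoms, so it is not fully conjugated — not aromatic (tetrahydrofuran).
Rings B and C form a fused bicyclic system (with one oxygen) with 9 sp² atoms and 10 π electrons from ring double bonds plus a heteroatom lone pair. 10 = 4(2)+2, so the system is aromatic and both rings count as aromatic (benzofuran).
Aromatic: B, C. Total: 2.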